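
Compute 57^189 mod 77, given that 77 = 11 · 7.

50

Mod 11: 57 ≡ 2; by Fermat, exponent reduces to 189 mod 10 = 9; 2^9 ≡ 6 (mod 11).
Mod 7: 57 ≡ 1; by Fermat, exponent reduces to 189 mod 6 = 3; 1^3 ≡ 1 (mod 7).
Combine by CRT: x ≡ 6 (mod 11), x ≡ 1 (mod 7) ⇒ x ≡ 50 (mod 77).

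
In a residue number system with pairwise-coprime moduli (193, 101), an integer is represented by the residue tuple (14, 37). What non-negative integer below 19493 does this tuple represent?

14682

From x ≡ 14 (mod 193) write x = 14 + 193t. Substituting into x ≡ 37 (mod 101) gives 193t ≡ 23 (mod 101), and since 92⁻¹ ≡ 56 (mod 101), t ≡ 76. Hence x ≡ 14 + 193·76 = 14682 (mod 19493).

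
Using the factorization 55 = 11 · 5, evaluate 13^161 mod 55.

13

Mod 11: 13 ≡ 2; by Fermat, exponent reduces to 161 mod 10 = 1; 2^1 ≡ 2 (mod 11).
Mod 5: 13 ≡ 3; by Fermat, exponent reduces to 161 mod 4 = 1; 3^1 ≡ 3 (mod 5).
Combine by CRT: x ≡ 2 (mod 11), x ≡ 3 (mod 5) ⇒ x ≡ 13 (mod 55).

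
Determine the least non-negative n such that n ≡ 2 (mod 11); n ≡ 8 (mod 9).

From n ≡ 2 (mod 11) write n = 2 + 11t. Substituting into n ≡ 8 (mod 9) gives 11t ≡ 6 (mod 9), and since 2⁻¹ ≡ 5 (mod 9), t ≡ 3. Hence n ≡ 2 + 11·3 = 35 (mod 99).

35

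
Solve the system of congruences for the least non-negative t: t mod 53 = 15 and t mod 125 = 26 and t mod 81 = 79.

Combine the congruences pairwise.
From t ≡ 15 (mod 53) write t = 15 + 53s. Substituting into t ≡ 26 (mod 125) gives 53s ≡ 11 (mod 125), and since 53⁻¹ ≡ 92 (mod 125), s ≡ 12. Hence t ≡ 15 + 53·12 = 651 (mod 6625).
From t ≡ 651 (mod 6625) write t = 651 + 6625s. Substituting into t ≡ 79 (mod 81) gives 6625s ≡ 76 (mod 81), and since 64⁻¹ ≡ 19 (mod 81), s ≡ 67. Hence t ≡ 651 + 6625·67 = 444526 (mod 536625).

444526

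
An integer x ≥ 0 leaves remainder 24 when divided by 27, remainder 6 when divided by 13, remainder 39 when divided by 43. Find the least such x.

942

Combine the congruences pairwise.
From x ≡ 24 (mod 27) write x = 24 + 27t. Substituting into x ≡ 6 (mod 13) gives 27t ≡ 8 (mod 13), and since 1⁻¹ ≡ 1 (mod 13), t ≡ 8. Hence x ≡ 24 + 27·8 = 240 (mod 351).
From x ≡ 240 (mod 351) write x = 240 + 351t. Substituting into x ≡ 39 (mod 43) gives 351t ≡ 14 (mod 43), and since 7⁻¹ ≡ 37 (mod 43), t ≡ 2. Hence x ≡ 240 + 351·2 = 942 (mod 15093).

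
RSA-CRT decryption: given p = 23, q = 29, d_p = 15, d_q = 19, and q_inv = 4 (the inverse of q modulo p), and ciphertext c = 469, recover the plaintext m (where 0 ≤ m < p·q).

m₁ = c^(d_p) mod p: c ≡ 9 (mod 23), and 9^15 mod 23 = 6.
m₂ = c^(d_q) mod q: c ≡ 5 (mod 29), and 5^19 mod 29 = 22.
h = q_inv·(m₁ − m₂) mod p = 4·(6 − 22) mod 23 = 5.
m = m₂ + h·q = 22 + 5·29 = 167.

167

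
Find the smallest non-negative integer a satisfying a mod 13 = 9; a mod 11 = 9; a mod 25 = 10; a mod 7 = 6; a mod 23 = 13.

The moduli are pairwise coprime; N = 13·11·25·7·23 = 575575.
N/13 = 44275; 44275 ≡ 10 (mod 13); 10·4 ≡ 1, so inverse 4.
N/11 = 52325; 52325 ≡ 9 (mod 11); 9·5 ≡ 1, so inverse 5.
N/25 = 23023; 23023 ≡ 23 (mod 25); 23·12 ≡ 1, so inverse 12.
N/7 = 82225; 82225 ≡ 3 (mod 7); 3·5 ≡ 1, so inverse 5.
N/23 = 25025; 25025 ≡ 1 (mod 23), inverse 1.
a ≡ 9·44275·4 + 9·52325·5 + 10·23023·12 + 6·82225·5 + 13·25025·1 = 9503360.
9503360 mod 575575 = 294160.

294160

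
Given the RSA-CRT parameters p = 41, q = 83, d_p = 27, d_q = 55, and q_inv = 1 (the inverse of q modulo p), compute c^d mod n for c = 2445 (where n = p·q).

2207

m₁ = c^(d_p) mod p: c ≡ 26 (mod 41), and 26^27 mod 41 = 34.
m₂ = c^(d_q) mod q: c ≡ 38 (mod 83), and 38^55 mod 83 = 49.
h = q_inv·(m₁ − m₂) mod p = 1·(34 − 49) mod 41 = 26.
m = m₂ + h·q = 49 + 26·83 = 2207.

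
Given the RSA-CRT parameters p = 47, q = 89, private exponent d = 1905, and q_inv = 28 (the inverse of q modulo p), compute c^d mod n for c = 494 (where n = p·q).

110

d_p = d mod (p−1) = 1905 mod 46 = 19; d_q = d mod (q−1) = 57.
m₁ = c^(d_p) mod p: c ≡ 24 (mod 47), and 24^19 mod 47 = 16.
m₂ = c^(d_q) mod q: c ≡ 49 (mod 89), and 49^57 mod 89 = 21.
h = q_inv·(m₁ − m₂) mod p = 28·(16 − 21) mod 47 = 1.
m = m₂ + h·q = 21 + 1·89 = 110.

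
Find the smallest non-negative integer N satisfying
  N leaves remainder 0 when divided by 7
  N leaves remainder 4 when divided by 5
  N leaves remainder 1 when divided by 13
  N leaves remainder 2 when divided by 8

The moduli are pairwise coprime; M = 7·5·13·8 = 3640.
M/7 = 520; 520 ≡ 2 (mod 7); 2·4 ≡ 1, so inverse 4.
M/5 = 728; 728 ≡ 3 (mod 5); 3·2 ≡ 1, so inverse 2.
M/13 = 280; 280 ≡ 7 (mod 13); 7·2 ≡ 1, so inverse 2.
M/8 = 455; 455 ≡ 7 (mod 8); 7·7 ≡ 1, so inverse 7.
N ≡ 0·520·4 + 4·728·2 + 1·280·2 + 2·455·7 = 12754.
12754 mod 3640 = 1834.

1834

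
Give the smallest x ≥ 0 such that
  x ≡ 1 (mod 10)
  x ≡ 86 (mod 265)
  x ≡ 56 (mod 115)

Combine the congruences pairwise.
gcd(10, 265) = 5 and 5 | (86 − 1), so the pair is consistent; merging gives x ≡ 351 (mod 530), where 530 = lcm(10, 265).
gcd(530, 115) = 5 and 5 | (56 − 351), so the pair is consistent; merging gives x ≡ 2471 (mod 12190), where 12190 = lcm(530, 115).
The solution is unique modulo lcm(10, 265, 115) = 12190.

2471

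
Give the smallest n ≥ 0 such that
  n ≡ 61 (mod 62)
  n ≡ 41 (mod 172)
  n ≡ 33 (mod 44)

gcd(62, 172) = 2 and 2 | (41 − 61), so the pair is consistent; merging gives n ≡ 557 (mod 5332), where 5332 = lcm(62, 172).
gcd(5332, 44) = 4 and 4 | (33 − 557), so the pair is consistent; merging gives n ≡ 32549 (mod 58652), where 58652 = lcm(5332, 44).
The solution is unique modulo lcm(62, 172, 44) = 58652.

32549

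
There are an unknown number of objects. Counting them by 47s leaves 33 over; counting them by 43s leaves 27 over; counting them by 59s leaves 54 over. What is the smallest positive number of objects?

The moduli are pairwise coprime; M = 47·43·59 = 119239.
M/47 = 2537; 2537 ≡ 46 (mod 47); 46·46 ≡ 1, so inverse 46.
M/43 = 2773; 2773 ≡ 21 (mod 43); 21·41 ≡ 1, so inverse 41.
M/59 = 2021; 2021 ≡ 15 (mod 59); 15·4 ≡ 1, so inverse 4.
N ≡ 33·2537·46 + 27·2773·41 + 54·2021·4 = 7357413.
7357413 mod 119239 = 83834.

83834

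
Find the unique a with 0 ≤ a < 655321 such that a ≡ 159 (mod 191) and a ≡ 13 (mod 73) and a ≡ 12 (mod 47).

From a ≡ 159 (mod 191) write a = 159 + 191t. Substituting into a ≡ 13 (mod 73) gives 191t ≡ 0 (mod 73), and since 45⁻¹ ≡ 13 (mod 73), t ≡ 0. Hence a ≡ 159 + 191·0 = 159 (mod 13943).
From a ≡ 159 (mod 13943) write a = 159 + 13943t. Substituting into a ≡ 12 (mod 47) gives 13943t ≡ 41 (mod 47), and since 31⁻¹ ≡ 44 (mod 47), t ≡ 18. Hence a ≡ 159 + 13943·18 = 251133 (mod 655321).

251133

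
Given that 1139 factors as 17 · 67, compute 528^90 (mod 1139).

Mod 17: 528 ≡ 1; by Fermat, exponent reduces to 90 mod 16 = 10; 1^10 ≡ 1 (mod 17).
Mod 67: 528 ≡ 59; by Fermat, exponent reduces to 90 mod 66 = 24; 59^24 ≡ 64 (mod 67).
Combine by CRT: x ≡ 1 (mod 17), x ≡ 64 (mod 67) ⇒ x ≡ 868 (mod 1139).

868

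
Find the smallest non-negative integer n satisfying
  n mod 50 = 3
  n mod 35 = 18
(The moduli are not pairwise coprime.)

gcd(50, 35) = 5 and 5 | (18 − 3), so the pair is consistent; merging gives n ≡ 53 (mod 350), where 350 = lcm(50, 35).
The solution is unique modulo lcm(50, 35) = 350.

53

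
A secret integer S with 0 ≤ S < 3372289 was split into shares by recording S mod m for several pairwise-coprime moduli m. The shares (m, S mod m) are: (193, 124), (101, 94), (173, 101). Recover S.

The moduli are pairwise coprime; N = 193·101·173 = 3372289.
N/193 = 17473; 17473 ≡ 103 (mod 193); 103·15 ≡ 1, so inverse 15.
N/101 = 33389; 33389 ≡ 59 (mod 101); 59·12 ≡ 1, so inverse 12.
N/173 = 19493; 19493 ≡ 117 (mod 173); 117·139 ≡ 1, so inverse 139.
S ≡ 124·17473·15 + 94·33389·12 + 101·19493·139 = 343824799.
343824799 mod 3372289 = 3223610.

3223610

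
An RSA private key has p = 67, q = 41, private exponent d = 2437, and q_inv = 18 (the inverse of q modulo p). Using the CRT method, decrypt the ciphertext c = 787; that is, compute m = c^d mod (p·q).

d_p = d mod (p−1) = 2437 mod 66 = 61; d_q = d mod (q−1) = 37.
m₁ = c^(d_p) mod p: c ≡ 50 (mod 67), and 50^61 mod 67 = 48.
m₂ = c^(d_q) mod q: c ≡ 8 (mod 41), and 8^37 mod 41 = 39.
h = q_inv·(m₁ − m₂) mod p = 18·(48 − 39) mod 67 = 28.
m = m₂ + h·q = 39 + 28·41 = 1187.

1187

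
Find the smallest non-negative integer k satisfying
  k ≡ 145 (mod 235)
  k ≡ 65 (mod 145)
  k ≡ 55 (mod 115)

125635

gcd(235, 145) = 5 and 5 | (65 − 145), so the pair is consistent; merging gives k ≡ 2965 (mod 6815), where 6815 = lcm(235, 145).
gcd(6815, 115) = 5 and 5 | (55 − 2965), so the pair is consistent; merging gives k ≡ 125635 (mod 156745), where 156745 = lcm(6815, 115).
The solution is unique modulo lcm(235, 145, 115) = 156745.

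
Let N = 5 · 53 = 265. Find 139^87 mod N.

Mod 5: 139 ≡ 4; by Fermat, exponent reduces to 87 mod 4 = 3; 4^3 ≡ 4 (mod 5).
Mod 53: 139 ≡ 33; by Fermat, exponent reduces to 87 mod 52 = 35; 33^35 ≡ 26 (mod 53).
Combine by CRT: x ≡ 4 (mod 5), x ≡ 26 (mod 53) ⇒ x ≡ 79 (mod 265).

79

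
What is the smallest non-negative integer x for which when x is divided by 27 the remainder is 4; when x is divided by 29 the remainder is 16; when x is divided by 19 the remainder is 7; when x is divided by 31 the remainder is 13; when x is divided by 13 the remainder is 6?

2550073

The moduli are pairwise coprime; N = 27·29·19·31·13 = 5995431.
N/27 = 222053; 222053 ≡ 5 (mod 27); 5·11 ≡ 1, so inverse 11.
N/29 = 206739; 206739 ≡ 27 (mod 29); 27·14 ≡ 1, so inverse 14.
N/19 = 315549; 315549 ≡ 16 (mod 19); 16·6 ≡ 1, so inverse 6.
N/31 = 193401; 193401 ≡ 23 (mod 31); 23·27 ≡ 1, so inverse 27.
N/13 = 461187; 461187 ≡ 12 (mod 13); 12·12 ≡ 1, so inverse 12.
x ≡ 4·222053·11 + 16·206739·14 + 7·315549·6 + 13·193401·27 + 6·461187·12 = 170422141.
170422141 mod 5995431 = 2550073.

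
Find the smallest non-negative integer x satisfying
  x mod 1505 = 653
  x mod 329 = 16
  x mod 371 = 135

2861658

gcd(1505, 329) = 7 and 7 | (16 − 653), so the pair is consistent; merging gives x ≡ 32258 (mod 70735), where 70735 = lcm(1505, 329).
gcd(70735, 371) = 7 and 7 | (135 − 32258), so the pair is consistent; merging gives x ≡ 2861658 (mod 3748955), where 3748955 = lcm(70735, 371).
The solution is unique modulo lcm(1505, 329, 371) = 3748955.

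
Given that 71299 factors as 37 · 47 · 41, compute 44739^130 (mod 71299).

Mod 37: 44739 ≡ 6; by Fermat, exponent reduces to 130 mod 36 = 22; 6^22 ≡ 36 (mod 37).
Mod 47: 44739 ≡ 42; by Fermat, exponent reduces to 130 mod 46 = 38; 42^38 ≡ 6 (mod 47).
Mod 41: 44739 ≡ 8; by Fermat, exponent reduces to 130 mod 40 = 10; 8^10 ≡ 40 (mod 41).
Combine by CRT: x ≡ 36 (mod 37), x ≡ 6 (mod 47), x ≡ 40 (mod 41) ⇒ x ≡ 22754 (mod 71299).

22754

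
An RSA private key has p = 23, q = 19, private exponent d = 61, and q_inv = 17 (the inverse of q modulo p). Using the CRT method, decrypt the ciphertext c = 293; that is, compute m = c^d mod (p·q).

d_p = d mod (p−1) = 61 mod 22 = 17; d_q = d mod (q−1) = 7.
m₁ = c^(d_p) mod p: c ≡ 17 (mod 23), and 17^17 mod 23 = 11.
m₂ = c^(d_q) mod q: c ≡ 8 (mod 19), and 8^7 mod 19 = 8.
h = q_inv·(m₁ − m₂) mod p = 17·(11 − 8) mod 23 = 5.
m = m₂ + h·q = 8 + 5·19 = 103.

103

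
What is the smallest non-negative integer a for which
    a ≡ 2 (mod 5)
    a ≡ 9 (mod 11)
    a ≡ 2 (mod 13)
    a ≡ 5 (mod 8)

3837

Combine the congruences pairwise.
From a ≡ 2 (mod 5) write a = 2 + 5t. Substituting into a ≡ 9 (mod 11) gives 5t ≡ 7 (mod 11), and since 5⁻¹ ≡ 9 (mod 11), t ≡ 8. Hence a ≡ 2 + 5·8 = 42 (mod 55).
From a ≡ 42 (mod 55) write a = 42 + 55t. Substituting into a ≡ 2 (mod 13) gives 55t ≡ 12 (mod 13), and since 3⁻¹ ≡ 9 (mod 13), t ≡ 4. Hence a ≡ 42 + 55·4 = 262 (mod 715).
From a ≡ 262 (mod 715) write a = 262 + 715t. Substituting into a ≡ 5 (mod 8) gives 715t ≡ 7 (mod 8), and since 3⁻¹ ≡ 3 (mod 8), t ≡ 5. Hence a ≡ 262 + 715·5 = 3837 (mod 5720).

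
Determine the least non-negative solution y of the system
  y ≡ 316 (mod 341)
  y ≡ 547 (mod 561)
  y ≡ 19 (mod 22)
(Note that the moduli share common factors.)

gcd(341, 561) = 11 and 11 | (547 − 316), so the pair is consistent; merging gives y ≡ 9523 (mod 17391), where 17391 = lcm(341, 561).
gcd(17391, 22) = 11 and 11 | (19 − 9523), so the pair is consistent; merging gives y ≡ 9523 (mod 34782), where 34782 = lcm(17391, 22).
The solution is unique modulo lcm(341, 561, 22) = 34782.

9523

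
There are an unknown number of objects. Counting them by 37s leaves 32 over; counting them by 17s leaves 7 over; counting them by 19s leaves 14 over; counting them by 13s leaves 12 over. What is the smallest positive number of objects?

85058

The moduli are pairwise coprime; M = 37·17·19·13 = 155363.
M/37 = 4199; 4199 ≡ 18 (mod 37); 18·35 ≡ 1, so inverse 35.
M/17 = 9139; 9139 ≡ 10 (mod 17); 10·12 ≡ 1, so inverse 12.
M/19 = 8177; 8177 ≡ 7 (mod 19); 7·11 ≡ 1, so inverse 11.
M/13 = 11951; 11951 ≡ 4 (mod 13); 4·10 ≡ 1, so inverse 10.
N ≡ 32·4199·35 + 7·9139·12 + 14·8177·11 + 12·11951·10 = 8163934.
8163934 mod 155363 = 85058.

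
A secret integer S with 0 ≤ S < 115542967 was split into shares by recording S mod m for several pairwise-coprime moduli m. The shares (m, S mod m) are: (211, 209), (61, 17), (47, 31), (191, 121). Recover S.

60023590

The moduli are pairwise coprime; N = 211·61·47·191 = 115542967.
N/211 = 547597; 547597 ≡ 52 (mod 211); 52·69 ≡ 1, so inverse 69.
N/61 = 1894147; 1894147 ≡ 36 (mod 61); 36·39 ≡ 1, so inverse 39.
N/47 = 2458361; 2458361 ≡ 26 (mod 47); 26·38 ≡ 1, so inverse 38.
N/191 = 604937; 604937 ≡ 40 (mod 191); 40·43 ≡ 1, so inverse 43.
S ≡ 209·547597·69 + 17·1894147·39 + 31·2458361·38 + 121·604937·43 = 15196152267.
15196152267 mod 115542967 = 60023590.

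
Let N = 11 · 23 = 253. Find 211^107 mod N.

Mod 11: 211 ≡ 2; by Fermat, exponent reduces to 107 mod 10 = 7; 2^7 ≡ 7 (mod 11).
Mod 23: 211 ≡ 4; by Fermat, exponent reduces to 107 mod 22 = 19; 4^19 ≡ 9 (mod 23).
Combine by CRT: x ≡ 7 (mod 11), x ≡ 9 (mod 23) ⇒ x ≡ 216 (mod 253).

216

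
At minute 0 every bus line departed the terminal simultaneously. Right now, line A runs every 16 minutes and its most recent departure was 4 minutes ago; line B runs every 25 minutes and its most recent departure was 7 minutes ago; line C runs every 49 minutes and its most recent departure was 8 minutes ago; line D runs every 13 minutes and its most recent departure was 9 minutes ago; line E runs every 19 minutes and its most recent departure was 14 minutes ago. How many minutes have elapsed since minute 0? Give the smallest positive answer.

4550932

The moduli are pairwise coprime; N = 16·25·49·13·19 = 4841200.
N/16 = 302575; 302575 ≡ 15 (mod 16); 15·15 ≡ 1, so inverse 15.
N/25 = 193648; 193648 ≡ 23 (mod 25); 23·12 ≡ 1, so inverse 12.
N/49 = 98800; 98800 ≡ 16 (mod 49); 16·46 ≡ 1, so inverse 46.
N/13 = 372400; 372400 ≡ 2 (mod 13); 2·7 ≡ 1, so inverse 7.
N/19 = 254800; 254800 ≡ 10 (mod 19); 10·2 ≡ 1, so inverse 2.
t ≡ 4·302575·15 + 7·193648·12 + 8·98800·46 + 9·372400·7 + 14·254800·2 = 101374932.
101374932 mod 4841200 = 4550932.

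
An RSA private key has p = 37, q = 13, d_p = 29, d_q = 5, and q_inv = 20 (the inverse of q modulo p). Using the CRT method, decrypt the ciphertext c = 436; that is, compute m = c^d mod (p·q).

m₁ = c^(d_p) mod p: c ≡ 29 (mod 37), and 29^29 mod 37 = 14.
m₂ = c^(d_q) mod q: c ≡ 7 (mod 13), and 7^5 mod 13 = 11.
h = q_inv·(m₁ − m₂) mod p = 20·(14 − 11) mod 37 = 23.
m = m₂ + h·q = 11 + 23·13 = 310.

310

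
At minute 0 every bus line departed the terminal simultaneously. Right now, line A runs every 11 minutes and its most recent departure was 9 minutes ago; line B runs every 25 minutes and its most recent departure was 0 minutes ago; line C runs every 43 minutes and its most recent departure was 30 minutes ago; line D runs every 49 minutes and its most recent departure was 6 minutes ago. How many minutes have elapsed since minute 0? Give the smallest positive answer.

From t ≡ 9 (mod 11) write t = 9 + 11s. Substituting into t ≡ 0 (mod 25) gives 11s ≡ 16 (mod 25), and since 11⁻¹ ≡ 16 (mod 25), s ≡ 6. Hence t ≡ 9 + 11·6 = 75 (mod 275).
From t ≡ 75 (mod 275) write t = 75 + 275s. Substituting into t ≡ 30 (mod 43) gives 275s ≡ 41 (mod 43), and since 17⁻¹ ≡ 38 (mod 43), s ≡ 10. Hence t ≡ 75 + 275·10 = 2825 (mod 11825).
From t ≡ 2825 (mod 11825) write t = 2825 + 11825s. Substituting into t ≡ 6 (mod 49) gives 11825s ≡ 23 (mod 49), and since 16⁻¹ ≡ 46 (mod 49), s ≡ 29. Hence t ≡ 2825 + 11825·29 = 345750 (mod 579425).

345750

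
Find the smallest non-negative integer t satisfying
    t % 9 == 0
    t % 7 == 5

From t ≡ 0 (mod 9) write t = 0 + 9s. Substituting into t ≡ 5 (mod 7) gives 9s ≡ 5 (mod 7), and since 2⁻¹ ≡ 4 (mod 7), s ≡ 6. Hence t ≡ 0 + 9·6 = 54 (mod 63).

54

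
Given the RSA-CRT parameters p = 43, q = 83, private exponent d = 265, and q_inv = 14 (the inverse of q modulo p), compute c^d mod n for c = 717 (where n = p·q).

2125

d_p = d mod (p−1) = 265 mod 42 = 13; d_q = d mod (q−1) = 19.
m₁ = c^(d_p) mod p: c ≡ 29 (mod 43), and 29^13 mod 43 = 18.
m₂ = c^(d_q) mod q: c ≡ 53 (mod 83), and 53^19 mod 83 = 50.
h = q_inv·(m₁ − m₂) mod p = 14·(18 − 50) mod 43 = 25.
m = m₂ + h·q = 50 + 25·83 = 2125.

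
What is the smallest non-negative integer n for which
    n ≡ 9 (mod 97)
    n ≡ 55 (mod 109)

8448

From n ≡ 9 (mod 97) write n = 9 + 97t. Substituting into n ≡ 55 (mod 109) gives 97t ≡ 46 (mod 109), and since 97⁻¹ ≡ 9 (mod 109), t ≡ 87. Hence n ≡ 9 + 97·87 = 8448 (mod 10573).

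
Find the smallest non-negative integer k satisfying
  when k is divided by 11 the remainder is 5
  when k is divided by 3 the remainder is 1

Combine the congruences pairwise.
From k ≡ 5 (mod 11) write k = 5 + 11t. Substituting into k ≡ 1 (mod 3) gives 11t ≡ 2 (mod 3), and since 2⁻¹ ≡ 2 (mod 3), t ≡ 1. Hence k ≡ 5 + 11·1 = 16 (mod 33).

16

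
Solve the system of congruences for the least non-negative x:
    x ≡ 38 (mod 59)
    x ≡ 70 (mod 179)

7767

Combine the congruences pairwise.
From x ≡ 38 (mod 59) write x = 38 + 59t. Substituting into x ≡ 70 (mod 179) gives 59t ≡ 32 (mod 179), and since 59⁻¹ ≡ 88 (mod 179), t ≡ 131. Hence x ≡ 38 + 59·131 = 7767 (mod 10561).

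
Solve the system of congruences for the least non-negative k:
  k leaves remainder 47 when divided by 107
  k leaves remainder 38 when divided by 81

Combine the congruences pairwise.
From k ≡ 47 (mod 107) write k = 47 + 107t. Substituting into k ≡ 38 (mod 81) gives 107t ≡ 72 (mod 81), and since 26⁻¹ ≡ 53 (mod 81), t ≡ 9. Hence k ≡ 47 + 107·9 = 1010 (mod 8667).

1010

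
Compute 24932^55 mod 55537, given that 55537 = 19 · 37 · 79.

Mod 19: 24932 ≡ 4; by Fermat, exponent reduces to 55 mod 18 = 1; 4^1 ≡ 4 (mod 19).
Mod 37: 24932 ≡ 31; by Fermat, exponent reduces to 55 mod 36 = 19; 31^19 ≡ 6 (mod 37).
Mod 79: 24932 ≡ 47; 47^55 ≡ 75 (mod 79).
Combine by CRT: x ≡ 4 (mod 19), x ≡ 6 (mod 37), x ≡ 75 (mod 79) ⇒ x ≡ 35230 (mod 55537).

35230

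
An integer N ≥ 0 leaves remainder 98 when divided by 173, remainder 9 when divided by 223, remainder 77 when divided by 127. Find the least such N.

4249497

The moduli are pairwise coprime; M = 173·223·127 = 4899533.
M/173 = 28321; 28321 ≡ 122 (mod 173); 122·78 ≡ 1, so inverse 78.
M/223 = 21971; 21971 ≡ 117 (mod 223); 117·61 ≡ 1, so inverse 61.
M/127 = 38579; 38579 ≡ 98 (mod 127); 98·35 ≡ 1, so inverse 35.
N ≡ 98·28321·78 + 9·21971·61 + 77·38579·35 = 332518208.
332518208 mod 4899533 = 4249497.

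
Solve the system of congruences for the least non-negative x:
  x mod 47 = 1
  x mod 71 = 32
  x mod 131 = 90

Combine the congruences pairwise.
From x ≡ 1 (mod 47) write x = 1 + 47t. Substituting into x ≡ 32 (mod 71) gives 47t ≡ 31 (mod 71), and since 47⁻¹ ≡ 68 (mod 71), t ≡ 49. Hence x ≡ 1 + 47·49 = 2304 (mod 3337).
From x ≡ 2304 (mod 3337) write x = 2304 + 3337t. Substituting into x ≡ 90 (mod 131) gives 3337t ≡ 13 (mod 131), and since 62⁻¹ ≡ 112 (mod 131), t ≡ 15. Hence x ≡ 2304 + 3337·15 = 52359 (mod 437147).

52359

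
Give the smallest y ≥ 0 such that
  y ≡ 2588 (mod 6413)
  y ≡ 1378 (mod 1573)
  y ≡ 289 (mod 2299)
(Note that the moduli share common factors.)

Combine the congruences pairwise.
gcd(6413, 1573) = 121 and 121 | (1378 − 2588), so the pair is consistent; merging gives y ≡ 21827 (mod 83369), where 83369 = lcm(6413, 1573).
gcd(83369, 2299) = 121 and 121 | (289 − 21827), so the pair is consistent; merging gives y ≡ 855517 (mod 1584011), where 1584011 = lcm(83369, 2299).
The solution is unique modulo lcm(6413, 1573, 2299) = 1584011.

855517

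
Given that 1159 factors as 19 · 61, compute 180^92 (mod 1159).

1107

Mod 19: 180 ≡ 9; by Fermat, exponent reduces to 92 mod 18 = 2; 9^2 ≡ 5 (mod 19).
Mod 61: 180 ≡ 58; by Fermat, exponent reduces to 92 mod 60 = 32; 58^32 ≡ 9 (mod 61).
Combine by CRT: x ≡ 5 (mod 19), x ≡ 9 (mod 61) ⇒ x ≡ 1107 (mod 1159).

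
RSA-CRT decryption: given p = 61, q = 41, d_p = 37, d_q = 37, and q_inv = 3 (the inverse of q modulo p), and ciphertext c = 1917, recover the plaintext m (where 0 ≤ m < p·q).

m₁ = c^(d_p) mod p: c ≡ 26 (mod 61), and 26^37 mod 61 = 44.
m₂ = c^(d_q) mod q: c ≡ 31 (mod 41), and 31^37 mod 41 = 23.
h = q_inv·(m₁ − m₂) mod p = 3·(44 − 23) mod 61 = 2.
m = m₂ + h·q = 23 + 2·41 = 105.

105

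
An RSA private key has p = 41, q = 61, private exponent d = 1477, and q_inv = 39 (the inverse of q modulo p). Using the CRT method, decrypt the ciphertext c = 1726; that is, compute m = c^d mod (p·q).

2198

d_p = d mod (p−1) = 1477 mod 40 = 37; d_q = d mod (q−1) = 37.
m₁ = c^(d_p) mod p: c ≡ 4 (mod 41), and 4^37 mod 41 = 25.
m₂ = c^(d_q) mod q: c ≡ 18 (mod 61), and 18^37 mod 61 = 2.
h = q_inv·(m₁ − m₂) mod p = 39·(25 − 2) mod 41 = 36.
m = m₂ + h·q = 2 + 36·61 = 2198.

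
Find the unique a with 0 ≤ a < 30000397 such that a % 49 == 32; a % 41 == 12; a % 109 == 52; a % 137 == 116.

The moduli are pairwise coprime; N = 49·41·109·137 = 30000397.
N/49 = 612253; 612253 ≡ 47 (mod 49); 47·24 ≡ 1, so inverse 24.
N/41 = 731717; 731717 ≡ 31 (mod 41); 31·4 ≡ 1, so inverse 4.
N/109 = 275233; 275233 ≡ 8 (mod 109); 8·41 ≡ 1, so inverse 41.
N/137 = 218981; 218981 ≡ 55 (mod 137); 55·5 ≡ 1, so inverse 5.
a ≡ 32·612253·24 + 12·731717·4 + 52·275233·41 + 116·218981·5 = 1219138456.
1219138456 mod 30000397 = 19122576.

19122576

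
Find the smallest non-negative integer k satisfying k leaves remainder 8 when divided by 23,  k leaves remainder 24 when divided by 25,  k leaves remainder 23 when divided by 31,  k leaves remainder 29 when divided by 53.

The moduli are pairwise coprime; N = 23·25·31·53 = 944725.
N/23 = 41075; 41075 ≡ 20 (mod 23); 20·15 ≡ 1, so inverse 15.
N/25 = 37789; 37789 ≡ 14 (mod 25); 14·9 ≡ 1, so inverse 9.
N/31 = 30475; 30475 ≡ 2 (mod 31); 2·16 ≡ 1, so inverse 16.
N/53 = 17825; 17825 ≡ 17 (mod 53); 17·25 ≡ 1, so inverse 25.
k ≡ 8·41075·15 + 24·37789·9 + 23·30475·16 + 29·17825·25 = 37229349.
37229349 mod 944725 = 385074.

385074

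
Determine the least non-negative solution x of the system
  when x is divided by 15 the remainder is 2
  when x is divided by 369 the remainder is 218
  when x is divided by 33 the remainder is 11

9812

gcd(15, 369) = 3 and 3 | (218 − 2), so the pair is consistent; merging gives x ≡ 587 (mod 1845), where 1845 = lcm(15, 369).
gcd(1845, 33) = 3 and 3 | (11 − 587), so the pair is consistent; merging gives x ≡ 9812 (mod 20295), where 20295 = lcm(1845, 33).
The solution is unique modulo lcm(15, 369, 33) = 20295.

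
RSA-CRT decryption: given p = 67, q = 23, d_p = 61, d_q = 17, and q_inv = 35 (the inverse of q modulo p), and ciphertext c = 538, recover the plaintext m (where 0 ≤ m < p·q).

m₁ = c^(d_p) mod p: c ≡ 2 (mod 67), and 2^61 mod 67 = 44.
m₂ = c^(d_q) mod q: c ≡ 9 (mod 23), and 9^17 mod 23 = 3.
h = q_inv·(m₁ − m₂) mod p = 35·(44 − 3) mod 67 = 28.
m = m₂ + h·q = 3 + 28·23 = 647.

647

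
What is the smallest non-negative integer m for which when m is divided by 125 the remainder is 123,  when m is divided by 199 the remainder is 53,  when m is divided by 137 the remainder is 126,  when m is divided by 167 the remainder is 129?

The moduli are pairwise coprime; N = 125·199·137·167 = 569115125.
N/125 = 4552921; 4552921 ≡ 46 (mod 125); 46·106 ≡ 1, so inverse 106.
N/199 = 2859875; 2859875 ≡ 46 (mod 199); 46·13 ≡ 1, so inverse 13.
N/137 = 4154125; 4154125 ≡ 11 (mod 137); 11·25 ≡ 1, so inverse 25.
N/167 = 3407875; 3407875 ≡ 73 (mod 167); 73·151 ≡ 1, so inverse 151.
m ≡ 123·4552921·106 + 53·2859875·13 + 126·4154125·25 + 129·3407875·151 = 140798928748.
140798928748 mod 569115125 = 227492873.

227492873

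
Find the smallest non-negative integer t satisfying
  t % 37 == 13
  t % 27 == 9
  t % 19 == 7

From t ≡ 13 (mod 37) write t = 13 + 37s. Substituting into t ≡ 9 (mod 27) gives 37s ≡ 23 (mod 27), and since 10⁻¹ ≡ 19 (mod 27), s ≡ 5. Hence t ≡ 13 + 37·5 = 198 (mod 999).
From t ≡ 198 (mod 999) write t = 198 + 999s. Substituting into t ≡ 7 (mod 19) gives 999s ≡ 18 (mod 19), and since 11⁻¹ ≡ 7 (mod 19), s ≡ 12. Hence t ≡ 198 + 999·12 = 12186 (mod 18981).

12186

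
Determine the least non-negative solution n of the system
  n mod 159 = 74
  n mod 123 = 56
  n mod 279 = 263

gcd(159, 123) = 3 and 3 | (56 − 74), so the pair is consistent; merging gives n ≡ 3254 (mod 6519), where 6519 = lcm(159, 123).
gcd(6519, 279) = 3 and 3 | (263 − 3254), so the pair is consistent; merging gives n ≡ 329204 (mod 606267), where 606267 = lcm(6519, 279).
The solution is unique modulo lcm(159, 123, 279) = 606267.

329204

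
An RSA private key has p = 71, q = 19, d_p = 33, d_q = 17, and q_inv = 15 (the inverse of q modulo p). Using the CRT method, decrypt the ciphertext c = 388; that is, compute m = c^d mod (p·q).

1133

m₁ = c^(d_p) mod p: c ≡ 33 (mod 71), and 33^33 mod 71 = 68.
m₂ = c^(d_q) mod q: c ≡ 8 (mod 19), and 8^17 mod 19 = 12.
h = q_inv·(m₁ − m₂) mod p = 15·(68 − 12) mod 71 = 59.
m = m₂ + h·q = 12 + 59·19 = 1133.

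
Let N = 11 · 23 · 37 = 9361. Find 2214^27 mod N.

Mod 11: 2214 ≡ 3; by Fermat, exponent reduces to 27 mod 10 = 7; 3^7 ≡ 9 (mod 11).
Mod 23: 2214 ≡ 6; by Fermat, exponent reduces to 27 mod 22 = 5; 6^5 ≡ 2 (mod 23).
Mod 37: 2214 ≡ 31; 31^27 ≡ 6 (mod 37).
Combine by CRT: x ≡ 9 (mod 11), x ≡ 2 (mod 23), x ≡ 6 (mod 37) ⇒ x ≡ 5223 (mod 9361).

5223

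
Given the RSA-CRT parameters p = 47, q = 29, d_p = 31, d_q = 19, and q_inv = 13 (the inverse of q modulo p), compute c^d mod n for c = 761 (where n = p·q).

m₁ = c^(d_p) mod p: c ≡ 9 (mod 47), and 9^31 mod 47 = 32.
m₂ = c^(d_q) mod q: c ≡ 7 (mod 29), and 7^19 mod 29 = 16.
h = q_inv·(m₁ − m₂) mod p = 13·(32 − 16) mod 47 = 20.
m = m₂ + h·q = 16 + 20·29 = 596.

596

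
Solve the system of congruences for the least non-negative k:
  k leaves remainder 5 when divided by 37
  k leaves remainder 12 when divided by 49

1041

Combine the congruences pairwise.
From k ≡ 5 (mod 37) write k = 5 + 37t. Substituting into k ≡ 12 (mod 49) gives 37t ≡ 7 (mod 49), and since 37⁻¹ ≡ 4 (mod 49), t ≡ 28. Hence k ≡ 5 + 37·28 = 1041 (mod 1813).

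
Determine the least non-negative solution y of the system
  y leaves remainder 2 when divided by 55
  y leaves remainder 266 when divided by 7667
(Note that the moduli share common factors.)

23267

gcd(55, 7667) = 11 and 11 | (266 − 2), so the pair is consistent; merging gives y ≡ 23267 (mod 38335), where 38335 = lcm(55, 7667).
The solution is unique modulo lcm(55, 7667) = 38335.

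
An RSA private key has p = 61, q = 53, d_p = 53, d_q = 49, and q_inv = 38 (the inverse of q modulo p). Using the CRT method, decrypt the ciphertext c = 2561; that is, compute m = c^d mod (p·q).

m₁ = c^(d_p) mod p: c ≡ 60 (mod 61), and 60^53 mod 61 = 60.
m₂ = c^(d_q) mod q: c ≡ 17 (mod 53), and 17^49 mod 53 = 43.
h = q_inv·(m₁ − m₂) mod p = 38·(60 − 43) mod 61 = 36.
m = m₂ + h·q = 43 + 36·53 = 1951.

1951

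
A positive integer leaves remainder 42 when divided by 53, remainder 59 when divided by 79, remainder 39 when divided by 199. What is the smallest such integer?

44615

The moduli are pairwise coprime; N = 53·79·199 = 833213.
N/53 = 15721; 15721 ≡ 33 (mod 53); 33·45 ≡ 1, so inverse 45.
N/79 = 10547; 10547 ≡ 40 (mod 79); 40·2 ≡ 1, so inverse 2.
N/199 = 4187; 4187 ≡ 8 (mod 199); 8·25 ≡ 1, so inverse 25.
k ≡ 42·15721·45 + 59·10547·2 + 39·4187·25 = 35039561.
35039561 mod 833213 = 44615.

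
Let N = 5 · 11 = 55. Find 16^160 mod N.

1

Mod 5: 16 ≡ 1; since 4 | 160, by Fermat 1^160 ≡ 1 (mod 5).
Mod 11: 16 ≡ 5; since 10 | 160, by Fermat 5^160 ≡ 1 (mod 11).
Combine by CRT: x ≡ 1 (mod 5), x ≡ 1 (mod 11) ⇒ x ≡ 1 (mod 55).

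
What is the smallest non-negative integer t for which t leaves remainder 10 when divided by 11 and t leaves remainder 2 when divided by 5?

From t ≡ 10 (mod 11) write t = 10 + 11s. Substituting into t ≡ 2 (mod 5) gives 11s ≡ 2 (mod 5), and since 1⁻¹ ≡ 1 (mod 5), s ≡ 2. Hence t ≡ 10 + 11·2 = 32 (mod 55).

32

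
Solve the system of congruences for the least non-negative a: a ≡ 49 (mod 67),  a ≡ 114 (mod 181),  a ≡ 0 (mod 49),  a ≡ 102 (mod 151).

The moduli are pairwise coprime; N = 67·181·49·151 = 89727673.
N/67 = 1339219; 1339219 ≡ 23 (mod 67); 23·35 ≡ 1, so inverse 35.
N/181 = 495733; 495733 ≡ 155 (mod 181); 155·174 ≡ 1, so inverse 174.
N/49 = 1831177; 1831177 ≡ 47 (mod 49); 47·24 ≡ 1, so inverse 24.
N/151 = 594223; 594223 ≡ 38 (mod 151); 38·4 ≡ 1, so inverse 4.
a ≡ 49·1339219·35 + 114·495733·174 + 0·1831177·24 + 102·594223·4 = 12372563357.
12372563357 mod 89727673 = 79872156.

79872156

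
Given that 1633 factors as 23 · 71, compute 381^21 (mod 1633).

Mod 23: 381 ≡ 13; 13^21 ≡ 16 (mod 23).
Mod 71: 381 ≡ 26; 26^21 ≡ 70 (mod 71).
Combine by CRT: x ≡ 16 (mod 23), x ≡ 70 (mod 71) ⇒ x ≡ 1419 (mod 1633).

1419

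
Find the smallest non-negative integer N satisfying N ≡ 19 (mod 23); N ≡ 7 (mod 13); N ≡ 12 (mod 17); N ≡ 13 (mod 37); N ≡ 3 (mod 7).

1037641

The moduli are pairwise coprime; M = 23·13·17·37·7 = 1316497.
M/23 = 57239; 57239 ≡ 15 (mod 23); 15·20 ≡ 1, so inverse 20.
M/13 = 101269; 101269 ≡ 12 (mod 13); 12·12 ≡ 1, so inverse 12.
M/17 = 77441; 77441 ≡ 6 (mod 17); 6·3 ≡ 1, so inverse 3.
M/37 = 35581; 35581 ≡ 24 (mod 37); 24·17 ≡ 1, so inverse 17.
M/7 = 188071; 188071 ≡ 2 (mod 7); 2·4 ≡ 1, so inverse 4.
N ≡ 19·57239·20 + 7·101269·12 + 12·77441·3 + 13·35581·17 + 3·188071·4 = 43165545.
43165545 mod 1316497 = 1037641.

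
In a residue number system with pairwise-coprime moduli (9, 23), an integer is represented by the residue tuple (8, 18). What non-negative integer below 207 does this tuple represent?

179

Combine the congruences pairwise.
From x ≡ 8 (mod 9) write x = 8 + 9t. Substituting into x ≡ 18 (mod 23) gives 9t ≡ 10 (mod 23), and since 9⁻¹ ≡ 18 (mod 23), t ≡ 19. Hence x ≡ 8 + 9·19 = 179 (mod 207).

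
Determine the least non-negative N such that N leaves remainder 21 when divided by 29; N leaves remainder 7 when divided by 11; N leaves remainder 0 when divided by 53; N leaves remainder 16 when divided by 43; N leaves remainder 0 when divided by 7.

79394

Combine the congruences pairwise.
From N ≡ 21 (mod 29) write N = 21 + 29t. Substituting into N ≡ 7 (mod 11) gives 29t ≡ 8 (mod 11), and since 7⁻¹ ≡ 8 (mod 11), t ≡ 9. Hence N ≡ 21 + 29·9 = 282 (mod 319).
From N ≡ 282 (mod 319) write N = 282 + 319t. Substituting into N ≡ 0 (mod 53) gives 319t ≡ 36 (mod 53), and since 1⁻¹ ≡ 1 (mod 53), t ≡ 36. Hence N ≡ 282 + 319·36 = 11766 (mod 16907).
From N ≡ 11766 (mod 16907) write N = 11766 + 16907t. Substituting into N ≡ 16 (mod 43) gives 16907t ≡ 32 (mod 43), and since 8⁻¹ ≡ 27 (mod 43), t ≡ 4. Hence N ≡ 11766 + 16907·4 = 79394 (mod 727001).
From N ≡ 79394 (mod 727001) write N = 79394 + 727001t. Substituting into N ≡ 0 (mod 7) gives 727001t ≡ 0 (mod 7), and since 2⁻¹ ≡ 4 (mod 7), t ≡ 0. Hence N ≡ 79394 + 727001·0 = 79394 (mod 5089007).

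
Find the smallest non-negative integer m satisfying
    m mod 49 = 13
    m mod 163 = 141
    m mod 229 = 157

The moduli are pairwise coprime; N = 49·163·229 = 1829023.
N/49 = 37327; 37327 ≡ 38 (mod 49); 38·40 ≡ 1, so inverse 40.
N/163 = 11221; 11221 ≡ 137 (mod 163); 137·94 ≡ 1, so inverse 94.
N/229 = 7987; 7987 ≡ 201 (mod 229); 201·139 ≡ 1, so inverse 139.
m ≡ 13·37327·40 + 141·11221·94 + 157·7987·139 = 342433475.
342433475 mod 1829023 = 406174.

406174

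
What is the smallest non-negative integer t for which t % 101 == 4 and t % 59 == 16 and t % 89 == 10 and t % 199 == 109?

9353109

Combine the congruences pairwise.
From t ≡ 4 (mod 101) write t = 4 + 101s. Substituting into t ≡ 16 (mod 59) gives 101s ≡ 12 (mod 59), and since 42⁻¹ ≡ 52 (mod 59), s ≡ 34. Hence t ≡ 4 + 101·34 = 3438 (mod 5959).
From t ≡ 3438 (mod 5959) write t = 3438 + 5959s. Substituting into t ≡ 10 (mod 89) gives 5959s ≡ 43 (mod 89), and since 85⁻¹ ≡ 22 (mod 89), s ≡ 56. Hence t ≡ 3438 + 5959·56 = 337142 (mod 530351).
From t ≡ 337142 (mod 530351) write t = 337142 + 530351s. Substituting into t ≡ 109 (mod 199) gives 530351s ≡ 73 (mod 199), and since 16⁻¹ ≡ 112 (mod 199), s ≡ 17. Hence t ≡ 337142 + 530351·17 = 9353109 (mod 105539849).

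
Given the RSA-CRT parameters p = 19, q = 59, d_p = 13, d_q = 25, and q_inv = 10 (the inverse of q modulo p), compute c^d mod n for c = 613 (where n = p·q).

m₁ = c^(d_p) mod p: c ≡ 5 (mod 19), and 5^13 mod 19 = 17.
m₂ = c^(d_q) mod q: c ≡ 23 (mod 59), and 23^25 mod 59 = 44.
h = q_inv·(m₁ − m₂) mod p = 10·(17 − 44) mod 19 = 15.
m = m₂ + h·q = 44 + 15·59 = 929.

929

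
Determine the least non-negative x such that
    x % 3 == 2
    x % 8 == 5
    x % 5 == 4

29

The moduli are pairwise coprime; N = 3·8·5 = 120.
N/3 = 40; 40 ≡ 1 (mod 3), inverse 1.
N/8 = 15; 15 ≡ 7 (mod 8); 7·7 ≡ 1, so inverse 7.
N/5 = 24; 24 ≡ 4 (mod 5); 4·4 ≡ 1, so inverse 4.
x ≡ 2·40·1 + 5·15·7 + 4·24·4 = 989.
989 mod 120 = 29.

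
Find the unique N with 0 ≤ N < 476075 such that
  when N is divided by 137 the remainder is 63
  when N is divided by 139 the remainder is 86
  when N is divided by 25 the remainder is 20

The moduli are pairwise coprime; M = 137·139·25 = 476075.
M/137 = 3475; 3475 ≡ 50 (mod 137); 50·74 ≡ 1, so inverse 74.
M/139 = 3425; 3425 ≡ 89 (mod 139); 89·25 ≡ 1, so inverse 25.
M/25 = 19043; 19043 ≡ 18 (mod 25); 18·7 ≡ 1, so inverse 7.
N ≡ 63·3475·74 + 86·3425·25 + 20·19043·7 = 26230220.
26230220 mod 476075 = 46095.

46095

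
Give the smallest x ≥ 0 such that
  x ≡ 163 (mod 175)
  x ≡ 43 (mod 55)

1913

gcd(175, 55) = 5 and 5 | (43 − 163), so the pair is consistent; merging gives x ≡ 1913 (mod 1925), where 1925 = lcm(175, 55).
The solution is unique modulo lcm(175, 55) = 1925.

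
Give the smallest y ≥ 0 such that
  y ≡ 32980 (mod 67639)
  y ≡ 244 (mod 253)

Combine the congruences pairwise.
gcd(67639, 253) = 11 and 11 | (244 − 32980), so the pair is consistent; merging gives y ≡ 1318121 (mod 1555697), where 1555697 = lcm(67639, 253).
The solution is unique modulo lcm(67639, 253) = 1555697.

1318121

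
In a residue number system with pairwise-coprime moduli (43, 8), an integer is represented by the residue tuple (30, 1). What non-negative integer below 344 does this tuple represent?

73

From x ≡ 30 (mod 43) write x = 30 + 43t. Substituting into x ≡ 1 (mod 8) gives 43t ≡ 3 (mod 8), and since 3⁻¹ ≡ 3 (mod 8), t ≡ 1. Hence x ≡ 30 + 43·1 = 73 (mod 344).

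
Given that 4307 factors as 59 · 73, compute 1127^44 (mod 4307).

2790

Mod 59: 1127 ≡ 6; 6^44 ≡ 17 (mod 59).
Mod 73: 1127 ≡ 32; 32^44 ≡ 16 (mod 73).
Combine by CRT: x ≡ 17 (mod 59), x ≡ 16 (mod 73) ⇒ x ≡ 2790 (mod 4307).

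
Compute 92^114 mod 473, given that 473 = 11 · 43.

388

Mod 11: 92 ≡ 4; by Fermat, exponent reduces to 114 mod 10 = 4; 4^4 ≡ 3 (mod 11).
Mod 43: 92 ≡ 6; by Fermat, exponent reduces to 114 mod 42 = 30; 6^30 ≡ 1 (mod 43).
Combine by CRT: x ≡ 3 (mod 11), x ≡ 1 (mod 43) ⇒ x ≡ 388 (mod 473).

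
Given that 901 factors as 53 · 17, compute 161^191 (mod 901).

389

Mod 53: 161 ≡ 2; by Fermat, exponent reduces to 191 mod 52 = 35; 2^35 ≡ 18 (mod 53).
Mod 17: 161 ≡ 8; by Fermat, exponent reduces to 191 mod 16 = 15; 8^15 ≡ 15 (mod 17).
Combine by CRT: x ≡ 18 (mod 53), x ≡ 15 (mod 17) ⇒ x ≡ 389 (mod 901).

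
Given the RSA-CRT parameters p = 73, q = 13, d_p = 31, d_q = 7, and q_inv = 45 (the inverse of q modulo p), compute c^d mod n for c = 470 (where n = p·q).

661

m₁ = c^(d_p) mod p: c ≡ 32 (mod 73), and 32^31 mod 73 = 4.
m₂ = c^(d_q) mod q: c ≡ 2 (mod 13), and 2^7 mod 13 = 11.
h = q_inv·(m₁ − m₂) mod p = 45·(4 − 11) mod 73 = 50.
m = m₂ + h·q = 11 + 50·13 = 661.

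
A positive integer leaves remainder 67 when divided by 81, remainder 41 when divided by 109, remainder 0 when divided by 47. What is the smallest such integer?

The moduli are pairwise coprime; N = 81·109·47 = 414963.
N/81 = 5123; 5123 ≡ 20 (mod 81); 20·77 ≡ 1, so inverse 77.
N/109 = 3807; 3807 ≡ 101 (mod 109); 101·68 ≡ 1, so inverse 68.
N/47 = 8829; 8829 ≡ 40 (mod 47); 40·20 ≡ 1, so inverse 20.
t ≡ 67·5123·77 + 41·3807·68 + 0·8829·20 = 37043473.
37043473 mod 414963 = 111766.

111766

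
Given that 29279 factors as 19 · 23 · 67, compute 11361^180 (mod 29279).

1

Mod 19: 11361 ≡ 18; since 18 | 180, by Fermat 18^180 ≡ 1 (mod 19).
Mod 23: 11361 ≡ 22; by Fermat, exponent reduces to 180 mod 22 = 4; 22^4 ≡ 1 (mod 23).
Mod 67: 11361 ≡ 38; by Fermat, exponent reduces to 180 mod 66 = 48; 38^48 ≡ 1 (mod 67).
Combine by CRT: x ≡ 1 (mod 19), x ≡ 1 (mod 23), x ≡ 1 (mod 67) ⇒ x ≡ 1 (mod 29279).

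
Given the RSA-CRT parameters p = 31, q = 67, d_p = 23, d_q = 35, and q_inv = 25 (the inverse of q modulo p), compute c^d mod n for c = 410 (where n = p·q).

1343

m₁ = c^(d_p) mod p: c ≡ 7 (mod 31), and 7^23 mod 31 = 10.
m₂ = c^(d_q) mod q: c ≡ 8 (mod 67), and 8^35 mod 67 = 3.
h = q_inv·(m₁ − m₂) mod p = 25·(10 − 3) mod 31 = 20.
m = m₂ + h·q = 3 + 20·67 = 1343.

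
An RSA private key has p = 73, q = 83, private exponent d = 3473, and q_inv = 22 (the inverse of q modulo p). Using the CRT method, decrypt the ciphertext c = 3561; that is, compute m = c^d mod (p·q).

d_p = d mod (p−1) = 3473 mod 72 = 17; d_q = d mod (q−1) = 29.
m₁ = c^(d_p) mod p: c ≡ 57 (mod 73), and 57^17 mod 73 = 41.
m₂ = c^(d_q) mod q: c ≡ 75 (mod 83), and 75^29 mod 83 = 51.
h = q_inv·(m₁ − m₂) mod p = 22·(41 − 51) mod 73 = 72.
m = m₂ + h·q = 51 + 72·83 = 6027.

6027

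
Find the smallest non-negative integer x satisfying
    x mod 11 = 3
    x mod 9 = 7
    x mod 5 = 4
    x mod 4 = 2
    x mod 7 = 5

The moduli are pairwise coprime; N = 11·9·5·4·7 = 13860.
N/11 = 1260; 1260 ≡ 6 (mod 11); 6·2 ≡ 1, so inverse 2.
N/9 = 1540; 1540 ≡ 1 (mod 9), inverse 1.
N/5 = 2772; 2772 ≡ 2 (mod 5); 2·3 ≡ 1, so inverse 3.
N/4 = 3465; 3465 ≡ 1 (mod 4), inverse 1.
N/7 = 1980; 1980 ≡ 6 (mod 7); 6·6 ≡ 1, so inverse 6.
x ≡ 3·1260·2 + 7·1540·1 + 4·2772·3 + 2·3465·1 + 5·1980·6 = 117934.
117934 mod 13860 = 7054.

7054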